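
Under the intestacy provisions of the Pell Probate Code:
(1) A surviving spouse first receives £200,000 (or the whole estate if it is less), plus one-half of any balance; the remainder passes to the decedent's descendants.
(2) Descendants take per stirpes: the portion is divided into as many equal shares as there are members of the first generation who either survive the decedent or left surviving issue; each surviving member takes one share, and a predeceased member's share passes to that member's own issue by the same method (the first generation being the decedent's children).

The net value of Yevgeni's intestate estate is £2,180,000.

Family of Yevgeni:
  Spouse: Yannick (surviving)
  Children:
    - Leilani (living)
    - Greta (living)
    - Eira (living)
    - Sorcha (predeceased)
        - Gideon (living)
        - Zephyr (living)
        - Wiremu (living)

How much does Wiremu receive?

Wiremu receives £82,500.

Yannick first takes £200,000, leaving a balance of £1,980,000. Yannick then takes one-half of the balance (£990,000), for a total of £1,190,000. The remaining £990,000 passes to the descendants.
The descendants' portion (£990,000) is divided into 4 shares of £247,500: Leilani, Greta, and Eira each take £247,500; Sorcha's £247,500 share passes to Sorcha's issue.
Sorcha's share (£247,500) is divided into 3 shares of £82,500: Gideon, Zephyr, and Wiremu each take £82,500.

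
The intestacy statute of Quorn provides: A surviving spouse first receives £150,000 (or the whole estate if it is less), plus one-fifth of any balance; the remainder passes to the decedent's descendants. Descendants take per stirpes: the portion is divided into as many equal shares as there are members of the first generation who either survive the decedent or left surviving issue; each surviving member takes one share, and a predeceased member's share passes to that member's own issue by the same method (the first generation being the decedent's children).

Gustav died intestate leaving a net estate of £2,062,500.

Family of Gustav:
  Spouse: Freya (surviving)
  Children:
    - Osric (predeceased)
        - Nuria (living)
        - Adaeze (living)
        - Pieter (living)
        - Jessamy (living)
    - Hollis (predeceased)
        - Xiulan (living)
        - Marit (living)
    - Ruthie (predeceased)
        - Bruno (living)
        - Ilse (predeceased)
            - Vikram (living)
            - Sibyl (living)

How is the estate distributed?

Freya first takes £150,000, leaving a balance of £1,912,500. Freya then takes one-fifth of the balance (£382,500), for a total of £532,500. The remaining £1,530,000 passes to the descendants.
The descendants' portion (£1,530,000) is divided into 3 shares of £510,000: Osric's £510,000 share passes to Osric's issue; Hollis's £510,000 share passes to Hollis's issue; Ruthie's £510,000 share passes to Ruthie's issue.
Osric's share (£510,000) is divided into 4 shares of £127,500: Nuria, Adaeze, Pieter, and Jessamy each take £127,500.
Hollis's share (£510,000) is divided into 2 shares of £255,000: Xiulan and Marit each take £255,000.
Ruthie's share (£510,000) is divided into 2 shares of £255,000: Bruno takes £255,000; Ilse's £255,000 share passes to Ilse's issue.
Ilse's share (£255,000) is divided into 2 shares of £127,500: Vikram and Sibyl each take £127,500.

Freya: £532,500; Nuria: £127,500; Adaeze: £127,500; Pieter: £127,500; Jessamy: £127,500; Xiulan: £255,000; Marit: £255,000; Bruno: £255,000; Vikram: £127,500; Sibyl: £127,500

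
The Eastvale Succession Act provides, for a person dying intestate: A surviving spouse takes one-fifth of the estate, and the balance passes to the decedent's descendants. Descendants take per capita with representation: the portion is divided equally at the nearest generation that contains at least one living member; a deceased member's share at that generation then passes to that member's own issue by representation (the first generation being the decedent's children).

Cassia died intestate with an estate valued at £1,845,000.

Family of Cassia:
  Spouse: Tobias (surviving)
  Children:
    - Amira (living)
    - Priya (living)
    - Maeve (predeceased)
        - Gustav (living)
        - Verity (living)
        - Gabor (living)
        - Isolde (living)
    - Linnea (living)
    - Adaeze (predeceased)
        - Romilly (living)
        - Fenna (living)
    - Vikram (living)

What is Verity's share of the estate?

Verity receives £61,500.

Tobias takes one-fifth of £1,845,000 = £369,000. The remaining £1,476,000 passes to the descendants.
The descendants' portion (£1,476,000) is divided into 6 shares of £246,000: Amira, Priya, Linnea, and Vikram each take £246,000; Maeve's £246,000 share passes to Maeve's issue; Adaeze's £246,000 share passes to Adaeze's issue.
Maeve's share (£246,000) is divided into 4 shares of £61,500: Gustav, Verity, Gabor, and Isolde each take £61,500.
Adaeze's share (£246,000) is divided into 2 shares of £123,000: Romilly and Fenna each take £123,000.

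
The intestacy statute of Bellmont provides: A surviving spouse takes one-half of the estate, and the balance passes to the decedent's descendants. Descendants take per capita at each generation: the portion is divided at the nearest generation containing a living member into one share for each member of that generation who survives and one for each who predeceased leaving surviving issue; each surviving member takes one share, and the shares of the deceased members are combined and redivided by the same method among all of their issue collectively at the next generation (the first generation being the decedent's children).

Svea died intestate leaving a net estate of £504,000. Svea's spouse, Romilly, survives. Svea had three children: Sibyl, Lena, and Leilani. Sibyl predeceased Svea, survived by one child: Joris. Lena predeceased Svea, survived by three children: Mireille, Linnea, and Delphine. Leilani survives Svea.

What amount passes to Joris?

Romilly takes one-half of £504,000 = £252,000. The remaining £252,000 passes to the descendants.
The descendants' portion (£252,000) is divided at the children's generation into 3 shares of £84,000. Leilani takes £84,000. The 2 shares of the deceased (Sibyl and Lena) are combined into a pool of £168,000.
That pool (£168,000) is divided at the grandchildren's generation equally among Joris, Mireille, Linnea, and Delphine: £42,000 each.

Joris receives £42,000.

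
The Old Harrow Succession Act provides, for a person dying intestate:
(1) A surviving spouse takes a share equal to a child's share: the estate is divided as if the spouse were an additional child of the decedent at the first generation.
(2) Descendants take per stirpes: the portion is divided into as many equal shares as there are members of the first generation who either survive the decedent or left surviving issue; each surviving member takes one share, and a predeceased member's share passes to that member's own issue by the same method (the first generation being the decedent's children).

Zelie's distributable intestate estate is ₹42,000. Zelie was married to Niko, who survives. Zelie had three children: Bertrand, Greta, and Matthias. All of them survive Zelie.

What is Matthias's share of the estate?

Matthias receives ₹10,500.

The spouse counts as an additional share at the children's level, so there are 4 primary shares of ₹10,500. Niko takes one such share (₹10,500).
The children's combined portion (₹31,500) is divided into 3 shares of ₹10,500: Bertrand, Greta, and Matthias each take ₹10,500.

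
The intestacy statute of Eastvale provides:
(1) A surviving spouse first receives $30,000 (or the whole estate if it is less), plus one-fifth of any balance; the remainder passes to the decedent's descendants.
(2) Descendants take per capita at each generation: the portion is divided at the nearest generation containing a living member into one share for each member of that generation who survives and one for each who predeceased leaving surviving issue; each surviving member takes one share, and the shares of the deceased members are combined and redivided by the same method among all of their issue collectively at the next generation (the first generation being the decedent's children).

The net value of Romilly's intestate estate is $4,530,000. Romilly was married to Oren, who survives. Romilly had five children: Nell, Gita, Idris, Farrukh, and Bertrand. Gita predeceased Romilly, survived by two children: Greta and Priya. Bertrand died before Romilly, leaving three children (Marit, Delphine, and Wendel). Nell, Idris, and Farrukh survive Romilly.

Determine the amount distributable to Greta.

Greta receives $288,000.

Oren first takes $30,000, leaving a balance of $4,500,000. Oren then takes one-fifth of the balance ($900,000), for a total of $930,000. The remaining $3,600,000 passes to the descendants.
The descendants' portion ($3,600,000) is divided at the children's generation into 5 shares of $720,000. Nell, Idris, and Farrukh each take $720,000. The 2 shares of the deceased (Gita and Bertrand) are combined into a pool of $1,440,000.
That pool ($1,440,000) is divided at the grandchildren's generation equally among Greta, Priya, Marit, Delphine, and Wendel: $288,000 each.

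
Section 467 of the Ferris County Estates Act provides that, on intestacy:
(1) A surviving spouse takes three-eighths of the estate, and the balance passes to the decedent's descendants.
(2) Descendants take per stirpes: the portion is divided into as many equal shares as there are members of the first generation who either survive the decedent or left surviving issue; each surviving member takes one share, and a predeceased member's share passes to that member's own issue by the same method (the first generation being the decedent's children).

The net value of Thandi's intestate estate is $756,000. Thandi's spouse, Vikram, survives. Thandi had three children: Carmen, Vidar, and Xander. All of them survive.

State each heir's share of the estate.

Vikram: $283,500; Carmen: $157,500; Vidar: $157,500; Xander: $157,500

Vikram takes three-eighths of $756,000 = $283,500. The remaining $472,500 passes to the descendants.
The descendants' portion ($472,500) is divided into 3 shares of $157,500: Carmen, Vidar, and Xander each take $157,500.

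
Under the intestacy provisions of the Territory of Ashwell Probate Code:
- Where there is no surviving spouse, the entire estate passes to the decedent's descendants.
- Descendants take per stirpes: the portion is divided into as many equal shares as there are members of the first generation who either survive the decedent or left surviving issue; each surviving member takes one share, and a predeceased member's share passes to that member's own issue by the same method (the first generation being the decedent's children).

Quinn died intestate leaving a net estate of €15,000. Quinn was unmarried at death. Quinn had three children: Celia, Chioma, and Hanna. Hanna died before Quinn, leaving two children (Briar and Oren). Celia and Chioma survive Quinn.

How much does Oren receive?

Oren receives €2,500.

The entire €15,000 passes to the descendants.
That amount (€15,000) is divided into 3 shares of €5,000: Celia and Chioma each take €5,000; Hanna's €5,000 share passes to Hanna's issue.
Hanna's share (€5,000) is divided into 2 shares of €2,500: Briar and Oren each take €2,500.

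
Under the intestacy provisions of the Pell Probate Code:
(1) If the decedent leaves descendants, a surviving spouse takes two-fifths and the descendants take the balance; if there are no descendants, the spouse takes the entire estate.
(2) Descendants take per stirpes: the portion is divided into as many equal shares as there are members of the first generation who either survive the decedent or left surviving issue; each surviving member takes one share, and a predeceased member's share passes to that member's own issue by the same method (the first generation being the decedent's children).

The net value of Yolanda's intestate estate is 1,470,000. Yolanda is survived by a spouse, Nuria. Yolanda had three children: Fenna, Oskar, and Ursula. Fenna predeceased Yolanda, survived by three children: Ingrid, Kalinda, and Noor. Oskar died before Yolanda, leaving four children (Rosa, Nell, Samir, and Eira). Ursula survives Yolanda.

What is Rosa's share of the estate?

Nuria takes two-fifths of 1,470,000 = 588,000. The remaining 882,000 passes to the descendants.
The descendants' portion (882,000) is divided into 3 shares of 294,000: Ursula takes 294,000; Fenna's 294,000 share passes to Fenna's issue; Oskar's 294,000 share passes to Oskar's issue.
Fenna's share (294,000) is divided into 3 shares of 98,000: Ingrid, Kalinda, and Noor each take 98,000.
Oskar's share (294,000) is divided into 4 shares of 73,500: Rosa, Nell, Samir, and Eira each take 73,500.

Rosa receives 73,500.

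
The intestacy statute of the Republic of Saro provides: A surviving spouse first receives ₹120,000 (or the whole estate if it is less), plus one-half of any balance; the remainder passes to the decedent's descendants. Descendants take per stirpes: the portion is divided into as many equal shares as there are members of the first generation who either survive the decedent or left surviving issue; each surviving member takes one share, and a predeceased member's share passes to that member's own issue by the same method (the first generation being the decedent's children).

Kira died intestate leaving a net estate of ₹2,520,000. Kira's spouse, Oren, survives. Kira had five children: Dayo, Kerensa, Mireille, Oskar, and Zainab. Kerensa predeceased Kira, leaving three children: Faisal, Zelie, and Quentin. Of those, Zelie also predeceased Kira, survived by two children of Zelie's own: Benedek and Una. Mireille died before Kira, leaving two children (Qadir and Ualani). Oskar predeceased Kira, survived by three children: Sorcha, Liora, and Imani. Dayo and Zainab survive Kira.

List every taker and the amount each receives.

Oren: ₹1,320,000; Dayo: ₹240,000; Faisal: ₹80,000; Benedek: ₹40,000; Una: ₹40,000; Quentin: ₹80,000; Qadir: ₹120,000; Ualani: ₹120,000; Sorcha: ₹80,000; Liora: ₹80,000; Imani: ₹80,000; Zainab: ₹240,000

Oren first takes ₹120,000, leaving a balance of ₹2,400,000. Oren then takes one-half of the balance (₹1,200,000), for a total of ₹1,320,000. The remaining ₹1,200,000 passes to the descendants.
The descendants' portion (₹1,200,000) is divided into 5 shares of ₹240,000: Dayo and Zainab each take ₹240,000; Kerensa's ₹240,000 share passes to Kerensa's issue; Mireille's ₹240,000 share passes to Mireille's issue; Oskar's ₹240,000 share passes to Oskar's issue.
Kerensa's share (₹240,000) is divided into 3 shares of ₹80,000: Faisal and Quentin each take ₹80,000; Zelie's ₹80,000 share passes to Zelie's issue.
Zelie's share (₹80,000) is divided into 2 shares of ₹40,000: Benedek and Una each take ₹40,000.
Mireille's share (₹240,000) is divided into 2 shares of ₹120,000: Qadir and Ualani each take ₹120,000.
Oskar's share (₹240,000) is divided into 3 shares of ₹80,000: Sorcha, Liora, and Imani each take ₹80,000.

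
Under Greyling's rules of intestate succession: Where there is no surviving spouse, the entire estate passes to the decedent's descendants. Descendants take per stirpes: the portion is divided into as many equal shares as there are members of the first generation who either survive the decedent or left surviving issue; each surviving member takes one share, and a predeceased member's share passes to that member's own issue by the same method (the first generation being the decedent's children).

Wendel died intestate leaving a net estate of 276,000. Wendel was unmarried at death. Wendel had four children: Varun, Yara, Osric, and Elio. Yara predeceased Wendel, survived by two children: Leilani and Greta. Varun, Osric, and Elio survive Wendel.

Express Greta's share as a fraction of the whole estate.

The entire 276,000 passes to the descendants.
That amount (276,000) is divided into 4 shares of 69,000: Varun, Osric, and Elio each take 69,000; Yara's 69,000 share passes to Yara's issue.
Yara's share (69,000) is divided into 2 shares of 34,500: Leilani and Greta each take 34,500.

Greta receives 1/8 of the estate.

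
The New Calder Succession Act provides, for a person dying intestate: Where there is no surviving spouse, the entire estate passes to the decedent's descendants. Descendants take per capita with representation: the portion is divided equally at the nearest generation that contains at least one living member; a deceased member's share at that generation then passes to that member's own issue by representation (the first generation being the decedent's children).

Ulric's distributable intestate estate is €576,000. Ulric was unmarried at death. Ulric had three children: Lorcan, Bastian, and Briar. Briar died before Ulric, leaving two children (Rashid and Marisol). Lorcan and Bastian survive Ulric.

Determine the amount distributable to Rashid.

Rashid receives €96,000.

The entire €576,000 passes to the descendants.
That amount (€576,000) is divided into 3 shares of €192,000: Lorcan and Bastian each take €192,000; Briar's €192,000 share passes to Briar's issue.
Briar's share (€192,000) is divided into 2 shares of €96,000: Rashid and Marisol each take €96,000.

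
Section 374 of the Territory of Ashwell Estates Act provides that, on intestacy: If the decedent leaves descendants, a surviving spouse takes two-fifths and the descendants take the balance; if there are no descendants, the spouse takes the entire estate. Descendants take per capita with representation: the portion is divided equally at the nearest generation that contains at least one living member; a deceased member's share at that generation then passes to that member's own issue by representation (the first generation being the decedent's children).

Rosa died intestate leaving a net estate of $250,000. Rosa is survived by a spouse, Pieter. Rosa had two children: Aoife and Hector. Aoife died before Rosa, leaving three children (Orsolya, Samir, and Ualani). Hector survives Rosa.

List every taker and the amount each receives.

Pieter takes two-fifths of $250,000 = $100,000. The remaining $150,000 passes to the descendants.
The descendants' portion ($150,000) is divided into 2 shares of $75,000: Hector takes $75,000; Aoife's $75,000 share passes to Aoife's issue.
Aoife's share ($75,000) is divided into 3 shares of $25,000: Orsolya, Samir, and Ualani each take $25,000.

Pieter: $100,000; Orsolya: $25,000; Samir: $25,000; Ualani: $25,000; Hector: $75,000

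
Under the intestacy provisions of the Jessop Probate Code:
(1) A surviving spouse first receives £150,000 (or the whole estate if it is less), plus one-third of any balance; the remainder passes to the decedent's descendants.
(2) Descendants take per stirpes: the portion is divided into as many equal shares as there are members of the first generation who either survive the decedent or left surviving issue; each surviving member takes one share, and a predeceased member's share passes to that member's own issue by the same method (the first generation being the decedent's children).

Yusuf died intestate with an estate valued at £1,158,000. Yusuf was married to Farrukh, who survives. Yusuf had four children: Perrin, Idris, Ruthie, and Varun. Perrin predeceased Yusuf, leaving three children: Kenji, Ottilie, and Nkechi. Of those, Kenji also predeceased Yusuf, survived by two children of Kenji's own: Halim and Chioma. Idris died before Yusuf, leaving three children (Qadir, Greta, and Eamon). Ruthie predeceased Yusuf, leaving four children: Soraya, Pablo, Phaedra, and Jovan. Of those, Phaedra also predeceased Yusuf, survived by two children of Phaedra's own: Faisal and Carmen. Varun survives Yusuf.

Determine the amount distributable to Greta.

Greta receives £56,000.

Farrukh first takes £150,000, leaving a balance of £1,008,000. Farrukh then takes one-third of the balance (£336,000), for a total of £486,000. The remaining £672,000 passes to the descendants.
The descendants' portion (£672,000) is divided into 4 shares of £168,000: Varun takes £168,000; Perrin's £168,000 share passes to Perrin's issue; Idris's £168,000 share passes to Idris's issue; Ruthie's £168,000 share passes to Ruthie's issue.
Perrin's share (£168,000) is divided into 3 shares of £56,000: Ottilie and Nkechi each take £56,000; Kenji's £56,000 share passes to Kenji's issue.
Kenji's share (£56,000) is divided into 2 shares of £28,000: Halim and Chioma each take £28,000.
Idris's share (£168,000) is divided into 3 shares of £56,000: Qadir, Greta, and Eamon each take £56,000.
Ruthie's share (£168,000) is divided into 4 shares of £42,000: Soraya, Pablo, and Jovan each take £42,000; Phaedra's £42,000 share passes to Phaedra's issue.
Phaedra's share (£42,000) is divided into 2 shares of £21,000: Faisal and Carmen each take £21,000.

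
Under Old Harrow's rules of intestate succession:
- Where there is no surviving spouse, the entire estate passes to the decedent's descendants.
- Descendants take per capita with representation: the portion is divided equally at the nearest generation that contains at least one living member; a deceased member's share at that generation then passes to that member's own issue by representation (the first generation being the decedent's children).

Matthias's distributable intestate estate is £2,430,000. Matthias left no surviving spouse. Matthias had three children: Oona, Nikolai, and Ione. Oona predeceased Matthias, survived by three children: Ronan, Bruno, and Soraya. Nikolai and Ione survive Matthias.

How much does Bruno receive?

The entire £2,430,000 passes to the descendants.
That amount (£2,430,000) is divided into 3 shares of £810,000: Nikolai and Ione each take £810,000; Oona's £810,000 share passes to Oona's issue.
Oona's share (£810,000) is divided into 3 shares of £270,000: Ronan, Bruno, and Soraya each take £270,000.

Bruno receives £270,000.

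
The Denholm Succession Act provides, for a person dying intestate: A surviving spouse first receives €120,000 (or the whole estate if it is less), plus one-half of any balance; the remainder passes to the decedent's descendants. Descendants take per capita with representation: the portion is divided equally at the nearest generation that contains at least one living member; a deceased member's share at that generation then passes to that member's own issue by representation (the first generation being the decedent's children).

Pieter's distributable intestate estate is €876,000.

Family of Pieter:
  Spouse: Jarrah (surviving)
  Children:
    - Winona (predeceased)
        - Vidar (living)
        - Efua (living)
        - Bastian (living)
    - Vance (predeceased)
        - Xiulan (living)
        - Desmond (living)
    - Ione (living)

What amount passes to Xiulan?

Xiulan receives €63,000.

Jarrah first takes €120,000, leaving a balance of €756,000. Jarrah then takes one-half of the balance (€378,000), for a total of €498,000. The remaining €378,000 passes to the descendants.
The descendants' portion (€378,000) is divided into 3 shares of €126,000: Ione takes €126,000; Winona's €126,000 share passes to Winona's issue; Vance's €126,000 share passes to Vance's issue.
Winona's share (€126,000) is divided into 3 shares of €42,000: Vidar, Efua, and Bastian each take €42,000.
Vance's share (€126,000) is divided into 2 shares of €63,000: Xiulan and Desmond each take €63,000.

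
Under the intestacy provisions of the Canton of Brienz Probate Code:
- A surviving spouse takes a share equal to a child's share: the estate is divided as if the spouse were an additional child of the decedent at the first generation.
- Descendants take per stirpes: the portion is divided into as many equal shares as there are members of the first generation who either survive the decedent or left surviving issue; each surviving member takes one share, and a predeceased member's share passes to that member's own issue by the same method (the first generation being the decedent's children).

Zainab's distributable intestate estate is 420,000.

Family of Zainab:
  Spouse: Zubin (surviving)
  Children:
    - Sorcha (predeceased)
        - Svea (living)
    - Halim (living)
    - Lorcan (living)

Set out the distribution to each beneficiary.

Zubin: 105,000; Svea: 105,000; Halim: 105,000; Lorcan: 105,000

The spouse counts as an additional share at the children's level, so there are 4 primary shares of 105,000. Zubin takes one such share (105,000).
The children's combined portion (315,000) is divided into 3 shares of 105,000: Halim and Lorcan each take 105,000; Sorcha's 105,000 share passes to Sorcha's issue.
Sorcha's share (105,000) passes entirely to Svea.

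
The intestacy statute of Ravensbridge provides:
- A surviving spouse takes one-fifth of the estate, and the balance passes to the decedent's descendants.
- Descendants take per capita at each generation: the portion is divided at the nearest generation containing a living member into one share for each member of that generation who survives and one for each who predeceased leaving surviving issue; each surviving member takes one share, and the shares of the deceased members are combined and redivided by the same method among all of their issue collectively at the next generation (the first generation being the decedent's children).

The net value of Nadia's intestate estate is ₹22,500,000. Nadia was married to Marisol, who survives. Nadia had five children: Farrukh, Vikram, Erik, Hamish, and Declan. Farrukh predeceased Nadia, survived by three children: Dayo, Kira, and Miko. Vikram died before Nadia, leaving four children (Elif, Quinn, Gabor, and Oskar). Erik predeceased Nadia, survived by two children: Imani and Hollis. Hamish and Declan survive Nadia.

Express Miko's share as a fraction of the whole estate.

Miko receives 4/75 of the estate.

Marisol takes one-fifth of ₹22,500,000 = ₹4,500,000. The remaining ₹18,000,000 passes to the descendants.
The descendants' portion (₹18,000,000) is divided at the children's generation into 5 shares of ₹3,600,000. Hamish and Declan each take ₹3,600,000. The 3 shares of the deceased (Farrukh, Vikram, and Erik) are combined into a pool of ₹10,800,000.
That pool (₹10,800,000) is divided at the grandchildren's generation equally among Dayo, Kira, Miko, Elif, Quinn, Gabor, Oskar, Imani, and Hollis: ₹1,200,000 each.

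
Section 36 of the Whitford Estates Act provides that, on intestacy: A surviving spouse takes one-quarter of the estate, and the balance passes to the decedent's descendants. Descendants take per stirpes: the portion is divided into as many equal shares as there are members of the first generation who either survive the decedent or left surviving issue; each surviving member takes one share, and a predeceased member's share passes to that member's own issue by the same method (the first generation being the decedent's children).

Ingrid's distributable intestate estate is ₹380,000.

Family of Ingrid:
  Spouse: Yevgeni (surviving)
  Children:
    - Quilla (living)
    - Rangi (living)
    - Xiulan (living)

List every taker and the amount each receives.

Yevgeni: ₹95,000; Quilla: ₹95,000; Rangi: ₹95,000; Xiulan: ₹95,000

Yevgeni takes one-quarter of ₹380,000 = ₹95,000. The remaining ₹285,000 passes to the descendants.
The descendants' portion (₹285,000) is divided into 3 shares of ₹95,000: Quilla, Rangi, and Xiulan each take ₹95,000.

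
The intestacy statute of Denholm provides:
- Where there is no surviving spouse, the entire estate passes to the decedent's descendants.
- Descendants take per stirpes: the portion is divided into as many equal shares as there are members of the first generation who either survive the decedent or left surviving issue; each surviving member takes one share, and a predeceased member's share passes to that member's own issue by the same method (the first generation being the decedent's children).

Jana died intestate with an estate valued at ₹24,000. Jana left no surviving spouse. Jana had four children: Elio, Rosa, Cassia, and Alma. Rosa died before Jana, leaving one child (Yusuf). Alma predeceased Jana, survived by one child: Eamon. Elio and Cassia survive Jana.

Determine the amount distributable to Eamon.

The entire ₹24,000 passes to the descendants.
That amount (₹24,000) is divided into 4 shares of ₹6,000: Elio and Cassia each take ₹6,000; Rosa's ₹6,000 share passes to Rosa's issue; Alma's ₹6,000 share passes to Alma's issue.
Rosa's share (₹6,000) passes entirely to Yusuf.
Alma's share (₹6,000) passes entirely to Eamon.

Eamon receives ₹6,000.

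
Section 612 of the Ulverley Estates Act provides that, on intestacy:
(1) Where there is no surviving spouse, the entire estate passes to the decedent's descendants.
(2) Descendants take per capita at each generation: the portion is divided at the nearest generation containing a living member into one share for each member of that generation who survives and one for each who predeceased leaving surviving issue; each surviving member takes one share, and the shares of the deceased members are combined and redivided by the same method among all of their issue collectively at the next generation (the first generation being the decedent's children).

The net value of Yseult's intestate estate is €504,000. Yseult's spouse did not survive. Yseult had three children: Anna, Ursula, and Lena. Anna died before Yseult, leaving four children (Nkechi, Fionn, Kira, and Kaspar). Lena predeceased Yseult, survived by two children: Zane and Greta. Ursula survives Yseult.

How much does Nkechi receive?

Nkechi receives €56,000.

The entire €504,000 passes to the descendants.
That amount (€504,000) is divided at the children's generation into 3 shares of €168,000. Ursula takes €168,000. The 2 shares of the deceased (Anna and Lena) are combined into a pool of €336,000.
That pool (€336,000) is divided at the grandchildren's generation equally among Nkechi, Fionn, Kira, Kaspar, Zane, and Greta: €56,000 each.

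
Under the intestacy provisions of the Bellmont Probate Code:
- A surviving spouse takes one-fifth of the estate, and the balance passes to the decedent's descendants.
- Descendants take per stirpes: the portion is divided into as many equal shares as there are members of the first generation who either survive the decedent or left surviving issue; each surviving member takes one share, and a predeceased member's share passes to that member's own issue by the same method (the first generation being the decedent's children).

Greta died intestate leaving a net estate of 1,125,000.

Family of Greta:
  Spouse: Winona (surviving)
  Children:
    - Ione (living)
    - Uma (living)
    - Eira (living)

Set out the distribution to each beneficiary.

Winona: 225,000; Ione: 300,000; Uma: 300,000; Eira: 300,000

Winona takes one-fifth of 1,125,000 = 225,000. The remaining 900,000 passes to the descendants.
The descendants' portion (900,000) is divided into 3 shares of 300,000: Ione, Uma, and Eira each take 300,000.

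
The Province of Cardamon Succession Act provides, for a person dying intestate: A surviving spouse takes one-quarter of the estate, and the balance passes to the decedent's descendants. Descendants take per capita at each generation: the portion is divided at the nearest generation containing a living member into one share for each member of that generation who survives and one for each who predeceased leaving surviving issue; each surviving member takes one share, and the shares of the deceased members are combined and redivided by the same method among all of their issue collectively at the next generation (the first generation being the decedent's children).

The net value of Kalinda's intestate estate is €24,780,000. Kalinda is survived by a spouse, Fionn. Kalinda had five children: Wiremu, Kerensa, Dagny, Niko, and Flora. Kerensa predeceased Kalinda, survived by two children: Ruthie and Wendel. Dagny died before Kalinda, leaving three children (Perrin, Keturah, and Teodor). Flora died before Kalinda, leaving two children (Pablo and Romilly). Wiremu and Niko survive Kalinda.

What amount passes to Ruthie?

Ruthie receives €1,593,000.

Fionn takes one-quarter of €24,780,000 = €6,195,000. The remaining €18,585,000 passes to the descendants.
The descendants' portion (€18,585,000) is divided at the children's generation into 5 shares of €3,717,000. Wiremu and Niko each take €3,717,000. The 3 shares of the deceased (Kerensa, Dagny, and Flora) are combined into a pool of €11,151,000.
That pool (€11,151,000) is divided at the grandchildren's generation equally among Ruthie, Wendel, Perrin, Keturah, Teodor, Pablo, and Romilly: €1,593,000 each.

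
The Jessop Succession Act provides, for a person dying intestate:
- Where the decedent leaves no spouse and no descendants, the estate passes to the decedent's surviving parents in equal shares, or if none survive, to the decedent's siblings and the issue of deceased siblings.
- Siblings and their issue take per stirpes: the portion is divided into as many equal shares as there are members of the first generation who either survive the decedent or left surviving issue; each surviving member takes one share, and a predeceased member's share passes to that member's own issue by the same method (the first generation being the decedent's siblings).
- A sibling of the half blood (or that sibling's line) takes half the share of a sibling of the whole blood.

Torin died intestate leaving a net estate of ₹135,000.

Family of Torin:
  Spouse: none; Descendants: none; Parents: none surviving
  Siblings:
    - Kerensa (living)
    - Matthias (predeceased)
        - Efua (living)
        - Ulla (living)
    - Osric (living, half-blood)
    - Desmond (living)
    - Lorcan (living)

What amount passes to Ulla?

Ulla receives ₹15,000.

The entire ₹135,000 passes to the siblings and their issue.
Counting each half-blood sibling's line as half a unit, there are 9/2 units in ₹135,000, so one unit is ₹30,000. Whole-blood lines (Kerensa, Matthias, Desmond, and Lorcan) take ₹30,000 each; half-blood lines (Osric) take ₹15,000 each.
Matthias's share (₹30,000) is divided into 2 shares of ₹15,000: Efua and Ulla each take ₹15,000.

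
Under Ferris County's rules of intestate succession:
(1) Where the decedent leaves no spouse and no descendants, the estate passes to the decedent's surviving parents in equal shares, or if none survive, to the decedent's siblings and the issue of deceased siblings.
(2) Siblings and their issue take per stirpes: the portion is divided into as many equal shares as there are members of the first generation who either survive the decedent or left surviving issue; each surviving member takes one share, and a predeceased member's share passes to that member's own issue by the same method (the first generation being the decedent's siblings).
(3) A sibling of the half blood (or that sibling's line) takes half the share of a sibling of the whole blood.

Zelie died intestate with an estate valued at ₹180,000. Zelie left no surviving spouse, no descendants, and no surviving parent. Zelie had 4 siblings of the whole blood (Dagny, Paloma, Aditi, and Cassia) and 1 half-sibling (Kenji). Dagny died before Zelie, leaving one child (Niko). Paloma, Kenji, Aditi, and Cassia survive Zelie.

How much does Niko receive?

Niko receives ₹40,000.

The entire ₹180,000 passes to the siblings and their issue.
Counting each half-blood sibling's line as half a unit, there are 9/2 units in ₹180,000, so one unit is ₹40,000. Whole-blood lines (Dagny, Paloma, Aditi, and Cassia) take ₹40,000 each; half-blood lines (Kenji) take ₹20,000 each.
Dagny's share (₹40,000) passes entirely to Niko.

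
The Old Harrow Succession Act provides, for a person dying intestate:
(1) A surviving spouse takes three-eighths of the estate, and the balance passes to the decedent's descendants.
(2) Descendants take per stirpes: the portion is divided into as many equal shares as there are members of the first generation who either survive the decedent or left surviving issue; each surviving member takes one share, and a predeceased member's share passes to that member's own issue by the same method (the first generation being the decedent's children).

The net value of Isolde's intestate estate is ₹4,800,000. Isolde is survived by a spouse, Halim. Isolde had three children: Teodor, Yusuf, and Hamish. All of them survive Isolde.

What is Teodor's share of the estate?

Halim takes three-eighths of ₹4,800,000 = ₹1,800,000. The remaining ₹3,000,000 passes to the descendants.
The descendants' portion (₹3,000,000) is divided into 3 shares of ₹1,000,000: Teodor, Yusuf, and Hamish each take ₹1,000,000.

Teodor receives ₹1,000,000.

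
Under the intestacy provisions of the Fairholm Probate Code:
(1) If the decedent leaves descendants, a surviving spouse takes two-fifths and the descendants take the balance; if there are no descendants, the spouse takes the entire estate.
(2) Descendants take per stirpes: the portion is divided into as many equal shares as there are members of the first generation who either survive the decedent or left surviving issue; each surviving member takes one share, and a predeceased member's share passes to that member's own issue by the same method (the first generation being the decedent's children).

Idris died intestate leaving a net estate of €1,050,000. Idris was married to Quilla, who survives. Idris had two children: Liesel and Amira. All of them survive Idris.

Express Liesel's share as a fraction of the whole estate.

Liesel receives 3/10 of the estate.

Quilla takes two-fifths of €1,050,000 = €420,000. The remaining €630,000 passes to the descendants.
The descendants' portion (€630,000) is divided into 2 shares of €315,000: Liesel and Amira each take €315,000.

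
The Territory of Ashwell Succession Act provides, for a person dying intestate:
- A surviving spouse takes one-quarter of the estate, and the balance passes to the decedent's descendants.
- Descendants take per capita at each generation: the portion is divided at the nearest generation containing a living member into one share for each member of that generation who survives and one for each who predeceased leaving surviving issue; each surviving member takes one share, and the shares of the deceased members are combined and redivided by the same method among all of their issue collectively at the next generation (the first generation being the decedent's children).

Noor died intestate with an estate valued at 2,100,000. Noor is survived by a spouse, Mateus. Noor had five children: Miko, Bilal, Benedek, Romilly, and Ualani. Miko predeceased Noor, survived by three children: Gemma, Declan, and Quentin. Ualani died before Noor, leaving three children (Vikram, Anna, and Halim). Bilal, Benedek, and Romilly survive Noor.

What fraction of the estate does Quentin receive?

Mateus takes one-quarter of 2,100,000 = 525,000. The remaining 1,575,000 passes to the descendants.
The descendants' portion (1,575,000) is divided at the children's generation into 5 shares of 315,000. Bilal, Benedek, and Romilly each take 315,000. The 2 shares of the deceased (Miko and Ualani) are combined into a pool of 630,000.
That pool (630,000) is divided at the grandchildren's generation equally among Gemma, Declan, Quentin, Vikram, Anna, and Halim: 105,000 each.

Quentin receives 1/20 of the estate.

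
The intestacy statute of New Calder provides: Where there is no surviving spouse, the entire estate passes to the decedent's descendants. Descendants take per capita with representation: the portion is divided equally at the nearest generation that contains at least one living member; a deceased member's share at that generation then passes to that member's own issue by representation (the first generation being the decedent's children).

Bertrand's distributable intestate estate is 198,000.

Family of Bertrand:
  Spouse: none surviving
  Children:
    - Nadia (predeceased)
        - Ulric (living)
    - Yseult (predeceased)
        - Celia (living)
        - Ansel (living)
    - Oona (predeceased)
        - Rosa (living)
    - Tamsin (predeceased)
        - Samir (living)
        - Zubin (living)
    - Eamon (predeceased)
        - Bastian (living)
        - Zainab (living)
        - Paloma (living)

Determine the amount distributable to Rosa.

The entire 198,000 passes to the descendants.
No child survives, so the initial division is made at the grandchildren's generation.
That amount (198,000) is divided into 9 shares of 22,000: Ulric, Celia, Ansel, Rosa, Samir, Zubin, Bastian, Zainab, and Paloma each take 22,000.

Rosa receives 22,000.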